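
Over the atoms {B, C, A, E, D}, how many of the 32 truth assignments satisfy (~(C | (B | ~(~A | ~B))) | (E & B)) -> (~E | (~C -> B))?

28

Initial set: {((~(C | (B | ~(~A | ~B))) | (E & B)) -> (~E | (~C -> B)))}.
((~(C | (B | ~(~A | ~B))) | (E & B)) -> (~E | (~C -> B))): β-rule — branch into ~(~(C | (B | ~(~A | ~B))) | (E & B))  //  (~E | (~C -> B)).
  branch 1 (add ~(~(C | (B | ~(~A | ~B))) | (E & B))):
    ~(~(C | (B | ~(~A | ~B))) | (E & B)): α-rule — add ~~(C | (B | ~(~A | ~B))), ~(E & B).
    ~~(C | (B | ~(~A | ~B))): β-rule — branch into C  //  (B | ~(~A | ~B)).
      branch 1.1 (add C):
        ~(E & B): β-rule — branch into ~E  //  ~B.
          branch 1.1.1 (add ~E):
            ○ open, literals {C=T, E=F}.
          branch 1.1.2 (add ~B):
            ○ open, literals {B=F, C=T}.
      branch 1.2 (add (B | ~(~A | ~B))):
        ~(E & B): β-rule — branch into ~E  //  ~B.
          branch 1.2.1 (add ~E):
            (B | ~(~A | ~B)): β-rule — branch into B  //  ~(~A | ~B).
              branch 1.2.1.1 (add B):
                ○ open, literals {B=T, E=F}.
              branch 1.2.1.2 (add ~(~A | ~B)):
                ~(~A | ~B): α-rule — add ~~A, ~~B.
                ○ open, literals {A=T, B=T, E=F}.
          branch 1.2.2 (add ~B):
            (B | ~(~A | ~B)): β-rule — branch into B  //  ~(~A | ~B).
              branch 1.2.2.1 (add B):
                × closes — contains both B and ~B.
              branch 1.2.2.2 (add ~(~A | ~B)):
                ~(~A | ~B): α-rule — add ~~A, ~~B.
                × closes — contains both B and ~B.
  branch 2 (add (~E | (~C -> B))):
    (~E | (~C -> B)): β-rule — branch into ~E  //  (~C -> B).
      branch 2.1 (add ~E):
        ○ open, literals {E=F}.
      branch 2.2 (add (~C -> B)):
        (~C -> B): β-rule — branch into ~~C  //  B.
          branch 2.2.1 (add ~~C):
            ○ open, literals {C=T}.
          branch 2.2.2 (add B):
            ○ open, literals {B=T}.
2 branches closed, 7 open.
Each open branch fixes some atoms; the unmentioned ones are free. Counting distinct full assignments: branch {C=T, E=F} (B, A, D) contributes 8 new; branch {B=F, C=T} (A, E, D) contributes 4 new; branch {B=T, E=F} (C, A, D) contributes 4 new; branch {A=T, B=T, E=F} (C, D) contributes 0 new; branch {E=F} (B, C, A, D) contributes 4 new; branch {C=T} (B, A, E, D) contributes 4 new; branch {B=T} (C, A, E, D) contributes 4 new. Total: 28.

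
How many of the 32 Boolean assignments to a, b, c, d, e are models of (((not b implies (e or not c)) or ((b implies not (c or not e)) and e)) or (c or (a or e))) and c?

16

Initial set: {((((not b implies (e or not c)) or ((b implies not (c or not e)) and e)) or (c or (a or e))) and c)}.
((((not b implies (e or not c)) or ((b implies not (c or not e)) and e)) or (c or (a or e))) and c): α-rule — add (((not b implies (e or not c)) or ((b implies not (c or not e)) and e)) or (c or (a or e))), c.
(((not b implies (e or not c)) or ((b implies not (c or not e)) and e)) or (c or (a or e))): β-rule — branch into ((not b implies (e or not c)) or ((b implies not (c or not e)) and e))  //  (c or (a or e)).
  branch 1 (add ((not b implies (e or not c)) or ((b implies not (c or not e)) and e))):
    ((not b implies (e or not c)) or ((b implies not (c or not e)) and e)): β-rule — branch into (not b implies (e or not c))  //  ((b implies not (c or not e)) and e).
      branch 1.1 (add (not b implies (e or not c))):
        (not b implies (e or not c)): β-rule — branch into not not b  //  (e or not c).
          branch 1.1.1 (add not not b):
            ○ open, literals {b=1, c=1}.
          branch 1.1.2 (add (e or not c)):
            (e or not c): β-rule — branch into e  //  not c.
              branch 1.1.2.1 (add e):
                ○ open, literals {c=1, e=1}.
              branch 1.1.2.2 (add not c):
                × closes — contains both c and not c.
      branch 1.2 (add ((b implies not (c or not e)) and e)):
        ((b implies not (c or not e)) and e): α-rule — add (b implies not (c or not e)), e.
        (b implies not (c or not e)): β-rule — branch into not b  //  not (c or not e).
          branch 1.2.1 (add not b):
            ○ open, literals {b=0, c=1, e=1}.
          branch 1.2.2 (add not (c or not e)):
            not (c or not e): α-rule — add not c, not not e.
            × closes — contains both c and not c.
  branch 2 (add (c or (a or e))):
    (c or (a or e)): β-rule — branch into c  //  (a or e).
      branch 2.1 (add c):
        ○ open, literals {c=1}.
      branch 2.2 (add (a or e)):
        (a or e): β-rule — branch into a  //  e.
          branch 2.2.1 (add a):
            ○ open, literals {a=1, c=1}.
          branch 2.2.2 (add e):
            ○ open, literals {c=1, e=1}.
2 branches closed, 6 open.
Each open branch fixes some atoms; the unmentioned ones are free. Counting distinct full assignments: branch {b=1, c=1} (a, d, e) contributes 8 new; branch {c=1, e=1} (a, b, d) contributes 4 new; branch {b=0, c=1, e=1} (a, d) contributes 0 new; branch {c=1} (a, b, d, e) contributes 4 new; branch {a=1, c=1} (b, d, e) contributes 0 new; branch {c=1, e=1} (a, b, d) contributes 0 new. Total: 16.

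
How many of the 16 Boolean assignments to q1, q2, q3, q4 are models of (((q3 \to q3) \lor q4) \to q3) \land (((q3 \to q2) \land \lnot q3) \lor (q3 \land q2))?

Initial set: {T ((((q3 \to q3) \lor q4) \to q3) \land (((q3 \to q2) \land \lnot q3) \lor (q3 \land q2)))}.
T ((((q3 \to q3) \lor q4) \to q3) \land (((q3 \to q2) \land \lnot q3) \lor (q3 \land q2))): α-rule — add T (((q3 \to q3) \lor q4) \to q3), T (((q3 \to q2) \land \lnot q3) \lor (q3 \land q2)).
T (((q3 \to q3) \lor q4) \to q3): β-rule — branch into F ((q3 \to q3) \lor q4)  //  T q3.
  branch 1 (add F ((q3 \to q3) \lor q4)):
    F ((q3 \to q3) \lor q4): α-rule — add F (q3 \to q3), F q4.
    F (q3 \to q3): α-rule — add T q3, F q3.
    × closes — contains both q3 and \lnot q3.
  branch 2 (add T q3):
    T (((q3 \to q2) \land \lnot q3) \lor (q3 \land q2)): β-rule — branch into T ((q3 \to q2) \land \lnot q3)  //  T (q3 \land q2).
      branch 2.1 (add T ((q3 \to q2) \land \lnot q3)):
        T ((q3 \to q2) \land \lnot q3): α-rule — add T (q3 \to q2), T \lnot q3.
        × closes — contains both q3 and \lnot q3.
      branch 2.2 (add T (q3 \land q2)):
        T (q3 \land q2): α-rule — add T q3, T q2.
        ○ open, literals {q2=T, q3=T}.
2 branches closed, 1 open.
Each open branch fixes some atoms; the unmentioned ones are free. Counting distinct full assignments: branch {q2=T, q3=T} (q1, q4) contributes 4 new. Total: 4.

4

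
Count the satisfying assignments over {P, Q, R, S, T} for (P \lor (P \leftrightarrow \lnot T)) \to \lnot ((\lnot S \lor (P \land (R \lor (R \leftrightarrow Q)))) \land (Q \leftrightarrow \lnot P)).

22

Initial set: {((P \lor (P \leftrightarrow \lnot T)) \to \lnot ((\lnot S \lor (P \land (R \lor (R \leftrightarrow Q)))) \land (Q \leftrightarrow \lnot P)))}.
((P \lor (P \leftrightarrow \lnot T)) \to \lnot ((\lnot S \lor (P \land (R \lor (R \leftrightarrow Q)))) \land (Q \leftrightarrow \lnot P))): β-rule — branch into \lnot (P \lor (P \leftrightarrow \lnot T))  //  \lnot ((\lnot S \lor (P \land (R \lor (R \leftrightarrow Q)))) \land (Q \leftrightarrow \lnot P)).
  branch 1 (add \lnot (P \lor (P \leftrightarrow \lnot T))):
    \lnot (P \lor (P \leftrightarrow \lnot T)): α-rule — add \lnot P, \lnot (P \leftrightarrow \lnot T).
    \lnot (P \leftrightarrow \lnot T): β-rule — branch into P, \lnot \lnot T  //  \lnot P, \lnot T.
      branch 1.1 (add P, \lnot \lnot T):
        × closes — contains both P and \lnot P.
      branch 1.2 (add \lnot P, \lnot T):
        ○ open, literals {P=F, T=F}.
  branch 2 (add \lnot ((\lnot S \lor (P \land (R \lor (R \leftrightarrow Q)))) \land (Q \leftrightarrow \lnot P))):
    \lnot ((\lnot S \lor (P \land (R \lor (R \leftrightarrow Q)))) \land (Q \leftrightarrow \lnot P)): β-rule — branch into \lnot (\lnot S \lor (P \land (R \lor (R \leftrightarrow Q))))  //  \lnot (Q \leftrightarrow \lnot P).
      branch 2.1 (add \lnot (\lnot S \lor (P \land (R \lor (R \leftrightarrow Q))))):
        \lnot (\lnot S \lor (P \land (R \lor (R \leftrightarrow Q)))): α-rule — add \lnot \lnot S, \lnot (P \land (R \lor (R \leftrightarrow Q))).
        \lnot (P \land (R \lor (R \leftrightarrow Q))): β-rule — branch into \lnot P  //  \lnot (R \lor (R \leftrightarrow Q)).
          branch 2.1.1 (add \lnot P):
            ○ open, literals {P=F, S=T}.
          branch 2.1.2 (add \lnot (R \lor (R \leftrightarrow Q))):
            \lnot (R \lor (R \leftrightarrow Q)): α-rule — add \lnot R, \lnot (R \leftrightarrow Q).
            \lnot (R \leftrightarrow Q): β-rule — branch into R, \lnot Q  //  \lnot R, Q.
              branch 2.1.2.1 (add R, \lnot Q):
                × closes — contains both R and \lnot R.
              branch 2.1.2.2 (add \lnot R, Q):
                ○ open, literals {Q=T, R=F, S=T}.
      branch 2.2 (add \lnot (Q \leftrightarrow \lnot P)):
        \lnot (Q \leftrightarrow \lnot P): β-rule — branch into Q, \lnot \lnot P  //  \lnot Q, \lnot P.
          branch 2.2.1 (add Q, \lnot \lnot P):
            ○ open, literals {P=T, Q=T}.
          branch 2.2.2 (add \lnot Q, \lnot P):
            ○ open, literals {P=F, Q=F}.
2 branches closed, 5 open.
Each open branch fixes some atoms; the unmentioned ones are free. Counting distinct full assignments: branch {P=F, T=F} (Q, R, S) contributes 8 new; branch {P=F, S=T} (Q, R, T) contributes 4 new; branch {Q=T, R=F, S=T} (P, T) contributes 2 new; branch {P=T, Q=T} (R, S, T) contributes 6 new; branch {P=F, Q=F} (R, S, T) contributes 2 new. Total: 22.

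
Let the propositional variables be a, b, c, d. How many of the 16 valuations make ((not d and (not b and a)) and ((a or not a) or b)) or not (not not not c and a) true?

13

Initial set: {(((not d and (not b and a)) and ((a or not a) or b)) or not (not not not c and a))}.
(((not d and (not b and a)) and ((a or not a) or b)) or not (not not not c and a)): β-rule — branch into ((not d and (not b and a)) and ((a or not a) or b))  //  not (not not not c and a).
  branch 1 (add ((not d and (not b and a)) and ((a or not a) or b))):
    ((not d and (not b and a)) and ((a or not a) or b)): α-rule — add (not d and (not b and a)), ((a or not a) or b).
    (not d and (not b and a)): α-rule — add not d, (not b and a).
    (not b and a): α-rule — add not b, a.
    ((a or not a) or b): β-rule — branch into (a or not a)  //  b.
      branch 1.1 (add (a or not a)):
        (a or not a): β-rule — branch into a  //  not a.
          branch 1.1.1 (add a):
            ○ open, literals {a=1, b=0, d=0}.
          branch 1.1.2 (add not a):
            × closes — contains both a and not a.
      branch 1.2 (add b):
        × closes — contains both b and not b.
  branch 2 (add not (not not not c and a)):
    not (not not not c and a): β-rule — branch into not not not not c  //  not a.
      branch 2.1 (add not not not not c):
        not not not not c: drop double negation, giving not not c.
        ○ open, literals {c=1}.
      branch 2.2 (add not a):
        ○ open, literals {a=0}.
2 branches closed, 3 open.
Each open branch fixes some atoms; the unmentioned ones are free. Counting distinct full assignments: branch {a=1, b=0, d=0} (c) contributes 2 new; branch {c=1} (a, b, d) contributes 7 new; branch {a=0} (b, c, d) contributes 4 new. Total: 13.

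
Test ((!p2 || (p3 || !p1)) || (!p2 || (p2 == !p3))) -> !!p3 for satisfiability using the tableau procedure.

Satisfiable

Initial set: {(((!p2 || (p3 || !p1)) || (!p2 || (p2 == !p3))) -> !!p3)}.
(((!p2 || (p3 || !p1)) || (!p2 || (p2 == !p3))) -> !!p3): β-rule — branch into !((!p2 || (p3 || !p1)) || (!p2 || (p2 == !p3)))  //  !!p3.
  branch 1 (add !((!p2 || (p3 || !p1)) || (!p2 || (p2 == !p3)))):
    !((!p2 || (p3 || !p1)) || (!p2 || (p2 == !p3))): α-rule — add !(!p2 || (p3 || !p1)), !(!p2 || (p2 == !p3)).
    !(!p2 || (p3 || !p1)): α-rule — add !!p2, !(p3 || !p1).
    !(!p2 || (p2 == !p3)): α-rule — add !!p2, !(p2 == !p3).
    !(p3 || !p1): α-rule — add !p3, !!p1.
    !(p2 == !p3): β-rule — branch into p2, !!p3  //  !p2, !p3.
      branch 1.1 (add p2, !!p3):
        × closes — contains both p3 and !p3.
      branch 1.2 (add !p2, !p3):
        × closes — contains both p2 and !p2.
  branch 2 (add !!p3):
    !!p3: drop double negation, giving p3.
    ○ open, literals {p3=T}.
2 branches closed, 1 open.
An open branch gives a satisfying assignment: p3=T.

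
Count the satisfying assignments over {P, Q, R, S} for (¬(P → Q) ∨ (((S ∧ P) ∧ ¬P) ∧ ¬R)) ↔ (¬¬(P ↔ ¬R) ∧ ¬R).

Initial set: {((¬(P → Q) ∨ (((S ∧ P) ∧ ¬P) ∧ ¬R)) ↔ (¬¬(P ↔ ¬R) ∧ ¬R))}.
((¬(P → Q) ∨ (((S ∧ P) ∧ ¬P) ∧ ¬R)) ↔ (¬¬(P ↔ ¬R) ∧ ¬R)): β-rule — branch into (¬(P → Q) ∨ (((S ∧ P) ∧ ¬P) ∧ ¬R)), (¬¬(P ↔ ¬R) ∧ ¬R)  //  ¬(¬(P → Q) ∨ (((S ∧ P) ∧ ¬P) ∧ ¬R)), ¬(¬¬(P ↔ ¬R) ∧ ¬R).
  branch 1 (add (¬(P → Q) ∨ (((S ∧ P) ∧ ¬P) ∧ ¬R)), (¬¬(P ↔ ¬R) ∧ ¬R)):
    (¬¬(P ↔ ¬R) ∧ ¬R): α-rule — add ¬¬(P ↔ ¬R), ¬R.
    ¬¬(P ↔ ¬R): drop double negation, giving (P ↔ ¬R).
    (¬(P → Q) ∨ (((S ∧ P) ∧ ¬P) ∧ ¬R)): β-rule — branch into ¬(P → Q)  //  (((S ∧ P) ∧ ¬P) ∧ ¬R).
      branch 1.1 (add ¬(P → Q)):
        ¬(P → Q): α-rule — add P, ¬Q.
        (P ↔ ¬R): β-rule — branch into P, ¬R  //  ¬P, ¬¬R.
          branch 1.1.1 (add P, ¬R):
            ○ open, literals {P=1, Q=0, R=0}.
          branch 1.1.2 (add ¬P, ¬¬R):
            × closes — contains both P and ¬P.
      branch 1.2 (add (((S ∧ P) ∧ ¬P) ∧ ¬R)):
        (((S ∧ P) ∧ ¬P) ∧ ¬R): α-rule — add ((S ∧ P) ∧ ¬P), ¬R.
        ((S ∧ P) ∧ ¬P): α-rule — add (S ∧ P), ¬P.
        (S ∧ P): α-rule — add S, P.
        × closes — contains both P and ¬P.
  branch 2 (add ¬(¬(P → Q) ∨ (((S ∧ P) ∧ ¬P) ∧ ¬R)), ¬(¬¬(P ↔ ¬R) ∧ ¬R)):
    ¬(¬(P → Q) ∨ (((S ∧ P) ∧ ¬P) ∧ ¬R)): α-rule — add ¬¬(P → Q), ¬(((S ∧ P) ∧ ¬P) ∧ ¬R).
    ¬(¬¬(P ↔ ¬R) ∧ ¬R): β-rule — branch into ¬¬¬(P ↔ ¬R)  //  ¬¬R.
      branch 2.1 (add ¬¬¬(P ↔ ¬R)):
        ¬¬¬(P ↔ ¬R): drop double negation, giving ¬(P ↔ ¬R).
        ¬¬(P → Q): β-rule — branch into ¬P  //  Q.
          branch 2.1.1 (add ¬P):
            ¬(((S ∧ P) ∧ ¬P) ∧ ¬R): β-rule — branch into ¬((S ∧ P) ∧ ¬P)  //  ¬¬R.
              branch 2.1.1.1 (add ¬((S ∧ P) ∧ ¬P)):
                ¬(P ↔ ¬R): β-rule — branch into P, ¬¬R  //  ¬P, ¬R.
                  branch 2.1.1.1.1 (add P, ¬¬R):
                    × closes — contains both P and ¬P.
                  branch 2.1.1.1.2 (add ¬P, ¬R):
                    ¬((S ∧ P) ∧ ¬P): β-rule — branch into ¬(S ∧ P)  //  ¬¬P.
                      branch 2.1.1.1.2.1 (add ¬(S ∧ P)):
                        ¬(S ∧ P): β-rule — branch into ¬S  //  ¬P.
                          branch 2.1.1.1.2.1.1 (add ¬S):
                            ○ open, literals {P=0, R=0, S=0}.
                          branch 2.1.1.1.2.1.2 (add ¬P):
                            ○ open, literals {P=0, R=0}.
                      branch 2.1.1.1.2.2 (add ¬¬P):
                        × closes — contains both P and ¬P.
              branch 2.1.1.2 (add ¬¬R):
                ¬(P ↔ ¬R): β-rule — branch into P, ¬¬R  //  ¬P, ¬R.
                  branch 2.1.1.2.1 (add P, ¬¬R):
                    × closes — contains both P and ¬P.
                  branch 2.1.1.2.2 (add ¬P, ¬R):
                    × closes — contains both R and ¬R.
          branch 2.1.2 (add Q):
            ¬(((S ∧ P) ∧ ¬P) ∧ ¬R): β-rule — branch into ¬((S ∧ P) ∧ ¬P)  //  ¬¬R.
              branch 2.1.2.1 (add ¬((S ∧ P) ∧ ¬P)):
                ¬(P ↔ ¬R): β-rule — branch into P, ¬¬R  //  ¬P, ¬R.
                  branch 2.1.2.1.1 (add P, ¬¬R):
                    ¬((S ∧ P) ∧ ¬P): β-rule — branch into ¬(S ∧ P)  //  ¬¬P.
                      branch 2.1.2.1.1.1 (add ¬(S ∧ P)):
                        ¬(S ∧ P): β-rule — branch into ¬S  //  ¬P.
                          branch 2.1.2.1.1.1.1 (add ¬S):
                            ○ open, literals {P=1, Q=1, R=1, S=0}.
                          branch 2.1.2.1.1.1.2 (add ¬P):
                            × closes — contains both P and ¬P.
                      branch 2.1.2.1.1.2 (add ¬¬P):
                        ○ open, literals {P=1, Q=1, R=1}.
                  branch 2.1.2.1.2 (add ¬P, ¬R):
                    ¬((S ∧ P) ∧ ¬P): β-rule — branch into ¬(S ∧ P)  //  ¬¬P.
                      branch 2.1.2.1.2.1 (add ¬(S ∧ P)):
                        ¬(S ∧ P): β-rule — branch into ¬S  //  ¬P.
                          branch 2.1.2.1.2.1.1 (add ¬S):
                            ○ open, literals {P=0, Q=1, R=0, S=0}.
                          branch 2.1.2.1.2.1.2 (add ¬P):
                            ○ open, literals {P=0, Q=1, R=0}.
                      branch 2.1.2.1.2.2 (add ¬¬P):
                        × closes — contains both P and ¬P.
              branch 2.1.2.2 (add ¬¬R):
                ¬(P ↔ ¬R): β-rule — branch into P, ¬¬R  //  ¬P, ¬R.
                  branch 2.1.2.2.1 (add P, ¬¬R):
                    ○ open, literals {P=1, Q=1, R=1}.
                  branch 2.1.2.2.2 (add ¬P, ¬R):
                    × closes — contains both R and ¬R.
      branch 2.2 (add ¬¬R):
        ¬¬(P → Q): β-rule — branch into ¬P  //  Q.
          branch 2.2.1 (add ¬P):
            ¬(((S ∧ P) ∧ ¬P) ∧ ¬R): β-rule — branch into ¬((S ∧ P) ∧ ¬P)  //  ¬¬R.
              branch 2.2.1.1 (add ¬((S ∧ P) ∧ ¬P)):
                ¬((S ∧ P) ∧ ¬P): β-rule — branch into ¬(S ∧ P)  //  ¬¬P.
                  branch 2.2.1.1.1 (add ¬(S ∧ P)):
                    ¬(S ∧ P): β-rule — branch into ¬S  //  ¬P.
                      branch 2.2.1.1.1.1 (add ¬S):
                        ○ open, literals {P=0, R=1, S=0}.
                      branch 2.2.1.1.1.2 (add ¬P):
                        ○ open, literals {P=0, R=1}.
                  branch 2.2.1.1.2 (add ¬¬P):
                    × closes — contains both P and ¬P.
              branch 2.2.1.2 (add ¬¬R):
                ○ open, literals {P=0, R=1}.
          branch 2.2.2 (add Q):
            ¬(((S ∧ P) ∧ ¬P) ∧ ¬R): β-rule — branch into ¬((S ∧ P) ∧ ¬P)  //  ¬¬R.
              branch 2.2.2.1 (add ¬((S ∧ P) ∧ ¬P)):
                ¬((S ∧ P) ∧ ¬P): β-rule — branch into ¬(S ∧ P)  //  ¬¬P.
                  branch 2.2.2.1.1 (add ¬(S ∧ P)):
                    ¬(S ∧ P): β-rule — branch into ¬S  //  ¬P.
                      branch 2.2.2.1.1.1 (add ¬S):
                        ○ open, literals {Q=1, R=1, S=0}.
                      branch 2.2.2.1.1.2 (add ¬P):
                        ○ open, literals {P=0, Q=1, R=1}.
                  branch 2.2.2.1.2 (add ¬¬P):
                    ○ open, literals {P=1, Q=1, R=1}.
              branch 2.2.2.2 (add ¬¬R):
                ○ open, literals {Q=1, R=1}.
10 branches closed, 15 open.
Each open branch fixes some atoms; the unmentioned ones are free. Counting distinct full assignments: branch {P=1, Q=0, R=0} (S) contributes 2 new; branch {P=0, R=0, S=0} (Q) contributes 2 new; branch {P=0, R=0} (Q, S) contributes 2 new; branch {P=1, Q=1, R=1, S=0} (none free) contributes 1 new; branch {P=1, Q=1, R=1} (S) contributes 1 new; branch {P=0, Q=1, R=0, S=0} (none free) contributes 0 new; branch {P=0, Q=1, R=0} (S) contributes 0 new; branch {P=1, Q=1, R=1} (S) contributes 0 new; branch {P=0, R=1, S=0} (Q) contributes 2 new; branch {P=0, R=1} (Q, S) contributes 2 new; branch {P=0, R=1} (Q, S) contributes 0 new; branch {Q=1, R=1, S=0} (P) contributes 0 new; branch {P=0, Q=1, R=1} (S) contributes 0 new; branch {P=1, Q=1, R=1} (S) contributes 0 new; branch {Q=1, R=1} (P, S) contributes 0 new. Total: 12.

12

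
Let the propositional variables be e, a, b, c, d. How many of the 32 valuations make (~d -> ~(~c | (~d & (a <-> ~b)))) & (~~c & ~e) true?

6

Initial set: {((~d -> ~(~c | (~d & (a <-> ~b)))) & (~~c & ~e))}.
((~d -> ~(~c | (~d & (a <-> ~b)))) & (~~c & ~e)): α-rule — add (~d -> ~(~c | (~d & (a <-> ~b)))), (~~c & ~e).
(~~c & ~e): α-rule — add ~~c, ~e.
~~c: drop double negation, giving c.
(~d -> ~(~c | (~d & (a <-> ~b)))): β-rule — branch into ~~d  //  ~(~c | (~d & (a <-> ~b))).
  branch 1 (add ~~d):
    ○ open, literals {c=1, d=1, e=0}.
  branch 2 (add ~(~c | (~d & (a <-> ~b)))):
    ~(~c | (~d & (a <-> ~b))): α-rule — add ~~c, ~(~d & (a <-> ~b)).
    ~(~d & (a <-> ~b)): β-rule — branch into ~~d  //  ~(a <-> ~b).
      branch 2.1 (add ~~d):
        ○ open, literals {c=1, d=1, e=0}.
      branch 2.2 (add ~(a <-> ~b)):
        ~(a <-> ~b): β-rule — branch into a, ~~b  //  ~a, ~b.
          branch 2.2.1 (add a, ~~b):
            ○ open, literals {a=1, b=1, c=1, e=0}.
          branch 2.2.2 (add ~a, ~b):
            ○ open, literals {a=0, b=0, c=1, e=0}.
0 branches closed, 4 open.
Each open branch fixes some atoms; the unmentioned ones are free. Counting distinct full assignments: branch {c=1, d=1, e=0} (a, b) contributes 4 new; branch {c=1, d=1, e=0} (a, b) contributes 0 new; branch {a=1, b=1, c=1, e=0} (d) contributes 1 new; branch {a=0, b=0, c=1, e=0} (d) contributes 1 new. Total: 6.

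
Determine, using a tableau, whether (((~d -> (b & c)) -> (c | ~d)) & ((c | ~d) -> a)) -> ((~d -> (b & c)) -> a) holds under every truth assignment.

Valid

Assume the negation and expand:
Initial set: {F ((((~d -> (b & c)) -> (c | ~d)) & ((c | ~d) -> a)) -> ((~d -> (b & c)) -> a))}.
F ((((~d -> (b & c)) -> (c | ~d)) & ((c | ~d) -> a)) -> ((~d -> (b & c)) -> a)): α-rule — add T (((~d -> (b & c)) -> (c | ~d)) & ((c | ~d) -> a)), F ((~d -> (b & c)) -> a).
T (((~d -> (b & c)) -> (c | ~d)) & ((c | ~d) -> a)): α-rule — add T ((~d -> (b & c)) -> (c | ~d)), T ((c | ~d) -> a).
F ((~d -> (b & c)) -> a): α-rule — add T (~d -> (b & c)), F a.
T ((~d -> (b & c)) -> (c | ~d)): β-rule — branch into F (~d -> (b & c))  //  T (c | ~d).
  branch 1 (add F (~d -> (b & c))):
    F (~d -> (b & c)): α-rule — add T ~d, F (b & c).
    T ((c | ~d) -> a): β-rule — branch into F (c | ~d)  //  T a.
      branch 1.1 (add F (c | ~d)):
        F (c | ~d): α-rule — add F c, F ~d.
        × closes — contains both d and ~d.
      branch 1.2 (add T a):
        × closes — contains both a and ~a.
  branch 2 (add T (c | ~d)):
    T ((c | ~d) -> a): β-rule — branch into F (c | ~d)  //  T a.
      branch 2.1 (add F (c | ~d)):
        F (c | ~d): α-rule — add F c, F ~d.
        T (~d -> (b & c)): β-rule — branch into F ~d  //  T (b & c).
          branch 2.1.1 (add F ~d):
            T (c | ~d): β-rule — branch into T c  //  T ~d.
              branch 2.1.1.1 (add T c):
                × closes — contains both c and ~c.
              branch 2.1.1.2 (add T ~d):
                × closes — contains both d and ~d.
          branch 2.1.2 (add T (b & c)):
            T (b & c): α-rule — add T b, T c.
            × closes — contains both c and ~c.
      branch 2.2 (add T a):
        × closes — contains both a and ~a.
All 6 branches close.
Every branch closed, so the negation is unsatisfiable and the formula is valid.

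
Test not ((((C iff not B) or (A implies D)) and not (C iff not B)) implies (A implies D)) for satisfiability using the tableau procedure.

Initial set: {T not ((((C iff not B) or (A implies D)) and not (C iff not B)) implies (A implies D))}.
T not ((((C iff not B) or (A implies D)) and not (C iff not B)) implies (A implies D)): α-rule — add T (((C iff not B) or (A implies D)) and not (C iff not B)), F (A implies D).
T (((C iff not B) or (A implies D)) and not (C iff not B)): α-rule — add T ((C iff not B) or (A implies D)), T not (C iff not B).
F (A implies D): α-rule — add T A, F D.
T ((C iff not B) or (A implies D)): β-rule — branch into T (C iff not B)  //  T (A implies D).
  branch 1 (add T (C iff not B)):
    T not (C iff not B): β-rule — branch into T C, F not B  //  F C, T not B.
      branch 1.1 (add T C, F not B):
        T (C iff not B): β-rule — branch into T C, T not B  //  F C, F not B.
          branch 1.1.1 (add T C, T not B):
            × closes — contains both B and not B.
          branch 1.1.2 (add F C, F not B):
            × closes — contains both C and not C.
      branch 1.2 (add F C, T not B):
        T (C iff not B): β-rule — branch into T C, T not B  //  F C, F not B.
          branch 1.2.1 (add T C, T not B):
            × closes — contains both C and not C.
          branch 1.2.2 (add F C, F not B):
            × closes — contains both B and not B.
  branch 2 (add T (A implies D)):
    T not (C iff not B): β-rule — branch into T C, F not B  //  F C, T not B.
      branch 2.1 (add T C, F not B):
        T (A implies D): β-rule — branch into F A  //  T D.
          branch 2.1.1 (add F A):
            × closes — contains both A and not A.
          branch 2.1.2 (add T D):
            × closes — contains both D and not D.
      branch 2.2 (add F C, T not B):
        T (A implies D): β-rule — branch into F A  //  T D.
          branch 2.2.1 (add F A):
            × closes — contains both A and not A.
          branch 2.2.2 (add T D):
            × closes — contains both D and not D.
All 8 branches close.
Every branch closed; the formula is unsatisfiable.

Unsatisfiable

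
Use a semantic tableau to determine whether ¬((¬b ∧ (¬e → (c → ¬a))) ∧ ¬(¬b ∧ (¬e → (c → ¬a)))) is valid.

Assume the negation and expand:
Initial set: {¬¬((¬b ∧ (¬e → (c → ¬a))) ∧ ¬(¬b ∧ (¬e → (c → ¬a))))}.
¬¬((¬b ∧ (¬e → (c → ¬a))) ∧ ¬(¬b ∧ (¬e → (c → ¬a)))): α-rule — add (¬b ∧ (¬e → (c → ¬a))), ¬(¬b ∧ (¬e → (c → ¬a))).
(¬b ∧ (¬e → (c → ¬a))): α-rule — add ¬b, (¬e → (c → ¬a)).
¬(¬b ∧ (¬e → (c → ¬a))): β-rule — branch into ¬¬b  //  ¬(¬e → (c → ¬a)).
  branch 1 (add ¬¬b):
    × closes — contains both b and ¬b.
  branch 2 (add ¬(¬e → (c → ¬a))):
    ¬(¬e → (c → ¬a)): α-rule — add ¬e, ¬(c → ¬a).
    ¬(c → ¬a): α-rule — add c, ¬¬a.
    (¬e → (c → ¬a)): β-rule — branch into ¬¬e  //  (c → ¬a).
      branch 2.1 (add ¬¬e):
        × closes — contains both e and ¬e.
      branch 2.2 (add (c → ¬a)):
        (c → ¬a): β-rule — branch into ¬c  //  ¬a.
          branch 2.2.1 (add ¬c):
            × closes — contains both c and ¬c.
          branch 2.2.2 (add ¬a):
            × closes — contains both a and ¬a.
All 4 branches close.
Every branch closed, so the negation is unsatisfiable and the formula is valid.

Valid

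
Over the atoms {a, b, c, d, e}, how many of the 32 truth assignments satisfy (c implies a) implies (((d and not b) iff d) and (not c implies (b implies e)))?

Initial set: {((c implies a) implies (((d and not b) iff d) and (not c implies (b implies e))))}.
((c implies a) implies (((d and not b) iff d) and (not c implies (b implies e)))): β-rule — branch into not (c implies a)  //  (((d and not b) iff d) and (not c implies (b implies e))).
  branch 1 (add not (c implies a)):
    not (c implies a): α-rule — add c, not a.
    ○ open, literals {a=0, c=1}.
  branch 2 (add (((d and not b) iff d) and (not c implies (b implies e)))):
    (((d and not b) iff d) and (not c implies (b implies e))): α-rule — add ((d and not b) iff d), (not c implies (b implies e)).
    ((d and not b) iff d): β-rule — branch into (d and not b), d  //  not (d and not b), not d.
      branch 2.1 (add (d and not b), d):
        (d and not b): α-rule — add d, not b.
        (not c implies (b implies e)): β-rule — branch into not not c  //  (b implies e).
          branch 2.1.1 (add not not c):
            ○ open, literals {b=0, c=1, d=1}.
          branch 2.1.2 (add (b implies e)):
            (b implies e): β-rule — branch into not b  //  e.
              branch 2.1.2.1 (add not b):
                ○ open, literals {b=0, d=1}.
              branch 2.1.2.2 (add e):
                ○ open, literals {b=0, d=1, e=1}.
      branch 2.2 (add not (d and not b), not d):
        (not c implies (b implies e)): β-rule — branch into not not c  //  (b implies e).
          branch 2.2.1 (add not not c):
            not (d and not b): β-rule — branch into not d  //  not not b.
              branch 2.2.1.1 (add not d):
                ○ open, literals {c=1, d=0}.
              branch 2.2.1.2 (add not not b):
                ○ open, literals {b=1, c=1, d=0}.
          branch 2.2.2 (add (b implies e)):
            not (d and not b): β-rule — branch into not d  //  not not b.
              branch 2.2.2.1 (add not d):
                (b implies e): β-rule — branch into not b  //  e.
                  branch 2.2.2.1.1 (add not b):
                    ○ open, literals {b=0, d=0}.
                  branch 2.2.2.1.2 (add e):
                    ○ open, literals {d=0, e=1}.
              branch 2.2.2.2 (add not not b):
                (b implies e): β-rule — branch into not b  //  e.
                  branch 2.2.2.2.1 (add not b):
                    × closes — contains both b and not b.
                  branch 2.2.2.2.2 (add e):
                    ○ open, literals {b=1, d=0, e=1}.
1 branch closed, 9 open.
Each open branch fixes some atoms; the unmentioned ones are free. Counting distinct full assignments: branch {a=0, c=1} (b, d, e) contributes 8 new; branch {b=0, c=1, d=1} (a, e) contributes 2 new; branch {b=0, d=1} (a, c, e) contributes 4 new; branch {b=0, d=1, e=1} (a, c) contributes 0 new; branch {c=1, d=0} (a, b, e) contributes 4 new; branch {b=1, c=1, d=0} (a, e) contributes 0 new; branch {b=0, d=0} (a, c, e) contributes 4 new; branch {d=0, e=1} (a, b, c) contributes 2 new; branch {b=1, d=0, e=1} (a, c) contributes 0 new. Total: 24.

24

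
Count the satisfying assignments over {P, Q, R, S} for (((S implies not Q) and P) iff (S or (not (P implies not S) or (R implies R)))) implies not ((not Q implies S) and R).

14

Initial set: {((((S implies not Q) and P) iff (S or (not (P implies not S) or (R implies R)))) implies not ((not Q implies S) and R))}.
((((S implies not Q) and P) iff (S or (not (P implies not S) or (R implies R)))) implies not ((not Q implies S) and R)): β-rule — branch into not (((S implies not Q) and P) iff (S or (not (P implies not S) or (R implies R))))  //  not ((not Q implies S) and R).
  branch 1 (add not (((S implies not Q) and P) iff (S or (not (P implies not S) or (R implies R))))):
    not (((S implies not Q) and P) iff (S or (not (P implies not S) or (R implies R)))): β-rule — branch into ((S implies not Q) and P), not (S or (not (P implies not S) or (R implies R)))  //  not ((S implies not Q) and P), (S or (not (P implies not S) or (R implies R))).
      branch 1.1 (add ((S implies not Q) and P), not (S or (not (P implies not S) or (R implies R)))):
        ((S implies not Q) and P): α-rule — add (S implies not Q), P.
        not (S or (not (P implies not S) or (R implies R))): α-rule — add not S, not (not (P implies not S) or (R implies R)).
        not (not (P implies not S) or (R implies R)): α-rule — add not not (P implies not S), not (R implies R).
        not (R implies R): α-rule — add R, not R.
        × closes — contains both R and not R.
      branch 1.2 (add not ((S implies not Q) and P), (S or (not (P implies not S) or (R implies R)))):
        not ((S implies not Q) and P): β-rule — branch into not (S implies not Q)  //  not P.
          branch 1.2.1 (add not (S implies not Q)):
            not (S implies not Q): α-rule — add S, not not Q.
            (S or (not (P implies not S) or (R implies R))): β-rule — branch into S  //  (not (P implies not S) or (R implies R)).
              branch 1.2.1.1 (add S):
                ○ open, literals {Q=true, S=true}.
              branch 1.2.1.2 (add (not (P implies not S) or (R implies R))):
                (not (P implies not S) or (R implies R)): β-rule — branch into not (P implies not S)  //  (R implies R).
                  branch 1.2.1.2.1 (add not (P implies not S)):
                    not (P implies not S): α-rule — add P, not not S.
                    ○ open, literals {P=true, Q=true, S=true}.
                  branch 1.2.1.2.2 (add (R implies R)):
                    (R implies R): β-rule — branch into not R  //  R.
                      branch 1.2.1.2.2.1 (add not R):
                        ○ open, literals {Q=true, R=false, S=true}.
                      branch 1.2.1.2.2.2 (add R):
                        ○ open, literals {Q=true, R=true, S=true}.
          branch 1.2.2 (add not P):
            (S or (not (P implies not S) or (R implies R))): β-rule — branch into S  //  (not (P implies not S) or (R implies R)).
              branch 1.2.2.1 (add S):
                ○ open, literals {P=false, S=true}.
              branch 1.2.2.2 (add (not (P implies not S) or (R implies R))):
                (not (P implies not S) or (R implies R)): β-rule — branch into not (P implies not S)  //  (R implies R).
                  branch 1.2.2.2.1 (add not (P implies not S)):
                    not (P implies not S): α-rule — add P, not not S.
                    × closes — contains both P and not P.
                  branch 1.2.2.2.2 (add (R implies R)):
                    (R implies R): β-rule — branch into not R  //  R.
                      branch 1.2.2.2.2.1 (add not R):
                        ○ open, literals {P=false, R=false}.
                      branch 1.2.2.2.2.2 (add R):
                        ○ open, literals {P=false, R=true}.
  branch 2 (add not ((not Q implies S) and R)):
    not ((not Q implies S) and R): β-rule — branch into not (not Q implies S)  //  not R.
      branch 2.1 (add not (not Q implies S)):
        not (not Q implies S): α-rule — add not Q, not S.
        ○ open, literals {Q=false, S=false}.
      branch 2.2 (add not R):
        ○ open, literals {R=false}.
2 branches closed, 9 open.
Each open branch fixes some atoms; the unmentioned ones are free. Counting distinct full assignments: branch {Q=true, S=true} (P, R) contributes 4 new; branch {P=true, Q=true, S=true} (R) contributes 0 new; branch {Q=true, R=false, S=true} (P) contributes 0 new; branch {Q=true, R=true, S=true} (P) contributes 0 new; branch {P=false, S=true} (Q, R) contributes 2 new; branch {P=false, R=false} (Q, S) contributes 2 new; branch {P=false, R=true} (Q, S) contributes 2 new; branch {Q=false, S=false} (P, R) contributes 2 new; branch {R=false} (P, Q, S) contributes 2 new. Total: 14.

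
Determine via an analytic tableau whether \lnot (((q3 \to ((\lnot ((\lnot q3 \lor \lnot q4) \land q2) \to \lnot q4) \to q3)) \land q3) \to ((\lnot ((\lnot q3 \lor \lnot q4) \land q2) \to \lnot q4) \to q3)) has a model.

Initial set: {T \lnot (((q3 \to ((\lnot ((\lnot q3 \lor \lnot q4) \land q2) \to \lnot q4) \to q3)) \land q3) \to ((\lnot ((\lnot q3 \lor \lnot q4) \land q2) \to \lnot q4) \to q3))}.
T \lnot (((q3 \to ((\lnot ((\lnot q3 \lor \lnot q4) \land q2) \to \lnot q4) \to q3)) \land q3) \to ((\lnot ((\lnot q3 \lor \lnot q4) \land q2) \to \lnot q4) \to q3)): α-rule — add T ((q3 \to ((\lnot ((\lnot q3 \lor \lnot q4) \land q2) \to \lnot q4) \to q3)) \land q3), F ((\lnot ((\lnot q3 \lor \lnot q4) \land q2) \to \lnot q4) \to q3).
T ((q3 \to ((\lnot ((\lnot q3 \lor \lnot q4) \land q2) \to \lnot q4) \to q3)) \land q3): α-rule — add T (q3 \to ((\lnot ((\lnot q3 \lor \lnot q4) \land q2) \to \lnot q4) \to q3)), T q3.
F ((\lnot ((\lnot q3 \lor \lnot q4) \land q2) \to \lnot q4) \to q3): α-rule — add T (\lnot ((\lnot q3 \lor \lnot q4) \land q2) \to \lnot q4), F q3.
× closes — contains both q3 and \lnot q3.
All 1 branch closes.
Every branch closed; the formula is unsatisfiable.

Unsatisfiable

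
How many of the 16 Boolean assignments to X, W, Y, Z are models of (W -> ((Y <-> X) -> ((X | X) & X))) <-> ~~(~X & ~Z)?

Initial set: {((W -> ((Y <-> X) -> ((X | X) & X))) <-> ~~(~X & ~Z))}.
((W -> ((Y <-> X) -> ((X | X) & X))) <-> ~~(~X & ~Z)): β-rule — branch into (W -> ((Y <-> X) -> ((X | X) & X))), ~~(~X & ~Z)  //  ~(W -> ((Y <-> X) -> ((X | X) & X))), ~~~(~X & ~Z).
  branch 1 (add (W -> ((Y <-> X) -> ((X | X) & X))), ~~(~X & ~Z)):
    ~~(~X & ~Z): drop double negation, giving (~X & ~Z).
    (~X & ~Z): α-rule — add ~X, ~Z.
    (W -> ((Y <-> X) -> ((X | X) & X))): β-rule — branch into ~W  //  ((Y <-> X) -> ((X | X) & X)).
      branch 1.1 (add ~W):
        ○ open, literals {W=0, X=0, Z=0}.
      branch 1.2 (add ((Y <-> X) -> ((X | X) & X))):
        ((Y <-> X) -> ((X | X) & X)): β-rule — branch into ~(Y <-> X)  //  ((X | X) & X).
          branch 1.2.1 (add ~(Y <-> X)):
            ~(Y <-> X): β-rule — branch into Y, ~X  //  ~Y, X.
              branch 1.2.1.1 (add Y, ~X):
                ○ open, literals {X=0, Y=1, Z=0}.
              branch 1.2.1.2 (add ~Y, X):
                × closes — contains both X and ~X.
          branch 1.2.2 (add ((X | X) & X)):
            ((X | X) & X): α-rule — add (X | X), X.
            × closes — contains both X and ~X.
  branch 2 (add ~(W -> ((Y <-> X) -> ((X | X) & X))), ~~~(~X & ~Z)):
    ~(W -> ((Y <-> X) -> ((X | X) & X))): α-rule — add W, ~((Y <-> X) -> ((X | X) & X)).
    ~~~(~X & ~Z): drop double negation, giving ~(~X & ~Z).
    ~((Y <-> X) -> ((X | X) & X)): α-rule — add (Y <-> X), ~((X | X) & X).
    ~(~X & ~Z): β-rule — branch into ~~X  //  ~~Z.
      branch 2.1 (add ~~X):
        (Y <-> X): β-rule — branch into Y, X  //  ~Y, ~X.
          branch 2.1.1 (add Y, X):
            ~((X | X) & X): β-rule — branch into ~(X | X)  //  ~X.
              branch 2.1.1.1 (add ~(X | X)):
                ~(X | X): α-rule — add ~X, ~X.
                × closes — contains both X and ~X.
              branch 2.1.1.2 (add ~X):
                × closes — contains both X and ~X.
          branch 2.1.2 (add ~Y, ~X):
            × closes — contains both X and ~X.
      branch 2.2 (add ~~Z):
        (Y <-> X): β-rule — branch into Y, X  //  ~Y, ~X.
          branch 2.2.1 (add Y, X):
            ~((X | X) & X): β-rule — branch into ~(X | X)  //  ~X.
              branch 2.2.1.1 (add ~(X | X)):
                ~(X | X): α-rule — add ~X, ~X.
                × closes — contains both X and ~X.
              branch 2.2.1.2 (add ~X):
                × closes — contains both X and ~X.
          branch 2.2.2 (add ~Y, ~X):
            ~((X | X) & X): β-rule — branch into ~(X | X)  //  ~X.
              branch 2.2.2.1 (add ~(X | X)):
                ~(X | X): α-rule — add ~X, ~X.
                ○ open, literals {W=1, X=0, Y=0, Z=1}.
              branch 2.2.2.2 (add ~X):
                ○ open, literals {W=1, X=0, Y=0, Z=1}.
7 branches closed, 4 open.
Each open branch fixes some atoms; the unmentioned ones are free. Counting distinct full assignments: branch {W=0, X=0, Z=0} (Y) contributes 2 new; branch {X=0, Y=1, Z=0} (W) contributes 1 new; branch {W=1, X=0, Y=0, Z=1} (none free) contributes 1 new; branch {W=1, X=0, Y=0, Z=1} (none free) contributes 0 new. Total: 4.

4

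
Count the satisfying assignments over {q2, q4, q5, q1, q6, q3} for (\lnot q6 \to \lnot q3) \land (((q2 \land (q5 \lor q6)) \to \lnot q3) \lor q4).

Initial set: {T ((\lnot q6 \to \lnot q3) \land (((q2 \land (q5 \lor q6)) \to \lnot q3) \lor q4))}.
T ((\lnot q6 \to \lnot q3) \land (((q2 \land (q5 \lor q6)) \to \lnot q3) \lor q4)): α-rule — add T (\lnot q6 \to \lnot q3), T (((q2 \land (q5 \lor q6)) \to \lnot q3) \lor q4).
T (\lnot q6 \to \lnot q3): β-rule — branch into F \lnot q6  //  T \lnot q3.
  branch 1 (add F \lnot q6):
    T (((q2 \land (q5 \lor q6)) \to \lnot q3) \lor q4): β-rule — branch into T ((q2 \land (q5 \lor q6)) \to \lnot q3)  //  T q4.
      branch 1.1 (add T ((q2 \land (q5 \lor q6)) \to \lnot q3)):
        T ((q2 \land (q5 \lor q6)) \to \lnot q3): β-rule — branch into F (q2 \land (q5 \lor q6))  //  T \lnot q3.
          branch 1.1.1 (add F (q2 \land (q5 \lor q6))):
            F (q2 \land (q5 \lor q6)): β-rule — branch into F q2  //  F (q5 \lor q6).
              branch 1.1.1.1 (add F q2):
                ○ open, literals {q2=false, q6=true}.
              branch 1.1.1.2 (add F (q5 \lor q6)):
                F (q5 \lor q6): α-rule — add F q5, F q6.
                × closes — contains both q6 and \lnot q6.
          branch 1.1.2 (add T \lnot q3):
            ○ open, literals {q3=false, q6=true}.
      branch 1.2 (add T q4):
        ○ open, literals {q4=true, q6=true}.
  branch 2 (add T \lnot q3):
    T (((q2 \land (q5 \lor q6)) \to \lnot q3) \lor q4): β-rule — branch into T ((q2 \land (q5 \lor q6)) \to \lnot q3)  //  T q4.
      branch 2.1 (add T ((q2 \land (q5 \lor q6)) \to \lnot q3)):
        T ((q2 \land (q5 \lor q6)) \to \lnot q3): β-rule — branch into F (q2 \land (q5 \lor q6))  //  T \lnot q3.
          branch 2.1.1 (add F (q2 \land (q5 \lor q6))):
            F (q2 \land (q5 \lor q6)): β-rule — branch into F q2  //  F (q5 \lor q6).
              branch 2.1.1.1 (add F q2):
                ○ open, literals {q2=false, q3=false}.
              branch 2.1.1.2 (add F (q5 \lor q6)):
                F (q5 \lor q6): α-rule — add F q5, F q6.
                ○ open, literals {q3=false, q5=false, q6=false}.
          branch 2.1.2 (add T \lnot q3):
            ○ open, literals {q3=false}.
      branch 2.2 (add T q4):
        ○ open, literals {q3=false, q4=true}.
1 branch closed, 7 open.
Each open branch fixes some atoms; the unmentioned ones are free. Counting distinct full assignments: branch {q2=false, q6=true} (q4, q5, q1, q3) contributes 16 new; branch {q3=false, q6=true} (q2, q4, q5, q1) contributes 8 new; branch {q4=true, q6=true} (q2, q5, q1, q3) contributes 4 new; branch {q2=false, q3=false} (q4, q5, q1, q6) contributes 8 new; branch {q3=false, q5=false, q6=false} (q2, q4, q1) contributes 4 new; branch {q3=false} (q2, q4, q5, q1, q6) contributes 4 new; branch {q3=false, q4=true} (q2, q5, q1, q6) contributes 0 new. Total: 44.

44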